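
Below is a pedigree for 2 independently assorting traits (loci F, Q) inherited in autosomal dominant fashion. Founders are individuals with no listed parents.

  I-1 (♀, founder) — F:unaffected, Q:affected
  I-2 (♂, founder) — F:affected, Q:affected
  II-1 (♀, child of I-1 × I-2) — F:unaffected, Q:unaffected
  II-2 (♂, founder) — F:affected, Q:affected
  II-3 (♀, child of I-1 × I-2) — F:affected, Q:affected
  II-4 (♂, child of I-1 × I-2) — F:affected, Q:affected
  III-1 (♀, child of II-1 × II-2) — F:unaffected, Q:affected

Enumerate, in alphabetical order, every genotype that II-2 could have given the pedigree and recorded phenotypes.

II-2 ∈ {Ff QQ, Ff Qq}

F/I-1 un ·: ff
F/I-2 aff ·: Ff
F/II-1 un I-1×I-2: ff
F/II-2 aff ·: Ff
F/II-3 aff I-1×I-2: Ff
F/II-4 aff I-1×I-2: Ff
F/III-1 un II-1×II-2: ff
⇒ F over [I-1,I-2,II-1,II-2,II-3,II-4,III-1]: 1 consistent
Q/I-1 aff ·: Qq
Q/I-2 aff ·: Qq
Q/II-1 un I-1×I-2: qq
Q/II-2 aff ·: Qq|QQ
Q/II-3 aff I-1×I-2: Qq|QQ
Q/II-4 aff I-1×I-2: Qq|QQ
Q/III-1 aff II-1×II-2: Qq
⇒ Q over [I-1,I-2,II-1,II-2,II-3,II-4,III-1]: 8 consistent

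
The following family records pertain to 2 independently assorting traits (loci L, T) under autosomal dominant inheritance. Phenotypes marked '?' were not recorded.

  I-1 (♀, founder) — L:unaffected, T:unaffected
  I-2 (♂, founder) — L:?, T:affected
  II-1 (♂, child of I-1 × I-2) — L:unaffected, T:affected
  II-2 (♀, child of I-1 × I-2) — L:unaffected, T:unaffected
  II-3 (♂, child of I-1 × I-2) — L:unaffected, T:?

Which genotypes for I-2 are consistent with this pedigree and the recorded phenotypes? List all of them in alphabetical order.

L/I-1 un ·: ll
L/I-2 ? ·: ll|Ll
L/II-1 un I-1×I-2: ll
L/II-2 un I-1×I-2: ll
L/II-3 un I-1×I-2: ll
⇒ L over [I-1,I-2,II-1,II-2,II-3]: 2 consistent
T/I-1 un ·: tt
T/I-2 aff ·: Tt
T/II-1 aff I-1×I-2: Tt
T/II-2 un I-1×I-2: tt
T/II-3 ? I-1×I-2: tt|Tt
⇒ T over [I-1,I-2,II-1,II-2,II-3]: 2 consistent

I-2 ∈ {Ll Tt, ll Tt}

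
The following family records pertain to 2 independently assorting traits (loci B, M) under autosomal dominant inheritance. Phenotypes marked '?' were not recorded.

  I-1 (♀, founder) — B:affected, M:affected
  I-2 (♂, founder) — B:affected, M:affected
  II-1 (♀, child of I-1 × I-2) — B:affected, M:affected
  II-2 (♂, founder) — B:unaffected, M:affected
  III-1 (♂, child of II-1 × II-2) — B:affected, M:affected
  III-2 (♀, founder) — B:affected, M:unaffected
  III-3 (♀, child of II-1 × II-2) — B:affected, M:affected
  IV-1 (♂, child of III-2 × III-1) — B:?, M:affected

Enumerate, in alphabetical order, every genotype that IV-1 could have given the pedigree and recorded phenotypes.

B/I-1 aff ·: Bb|BB
B/I-2 aff ·: Bb|BB
B/II-1 aff I-1×I-2: Bb|BB
B/II-2 un ·: bb
B/III-1 aff II-1×II-2: Bb
B/III-2 aff ·: Bb|BB
B/III-3 aff II-1×II-2: Bb
B/IV-1 ? III-2×III-1: bb|Bb|BB
⇒ B over [I-1,I-2,II-1,II-2,III-1,III-2,III-3,IV-1]: 35 consistent
M/I-1 aff ·: Mm|MM
M/I-2 aff ·: Mm|MM
M/II-1 aff I-1×I-2: Mm|MM
M/II-2 aff ·: Mm|MM
M/III-1 aff II-1×II-2: Mm|MM
M/III-2 un ·: mm
M/III-3 aff II-1×II-2: Mm|MM
M/IV-1 aff III-2×III-1: Mm
⇒ M over [I-1,I-2,II-1,II-2,III-1,III-2,III-3,IV-1]: 44 consistent

IV-1 ∈ {BB Mm, Bb Mm, bb Mm}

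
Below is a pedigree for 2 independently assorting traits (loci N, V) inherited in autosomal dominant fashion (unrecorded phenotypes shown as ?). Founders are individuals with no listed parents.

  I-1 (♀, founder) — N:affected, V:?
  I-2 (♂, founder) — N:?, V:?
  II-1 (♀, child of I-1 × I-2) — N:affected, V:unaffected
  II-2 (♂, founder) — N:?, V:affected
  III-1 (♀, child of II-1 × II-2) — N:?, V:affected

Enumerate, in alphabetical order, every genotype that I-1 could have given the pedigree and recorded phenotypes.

N/I-1 aff ·: Nn|NN
N/I-2 ? ·: nn|Nn|NN
N/II-1 aff I-1×I-2: Nn|NN
N/II-2 ? ·: nn|Nn|NN
N/III-1 ? II-1×II-2: nn|Nn|NN
⇒ N over [I-1,I-2,II-1,II-2,III-1]: 51 consistent
V/I-1 ? ·: vv|Vv
V/I-2 ? ·: vv|Vv
V/II-1 un I-1×I-2: vv
V/II-2 aff ·: Vv|VV
V/III-1 aff II-1×II-2: Vv
⇒ V over [I-1,I-2,II-1,II-2,III-1]: 8 consistent

I-1 ∈ {NN Vv, NN vv, Nn Vv, Nn vv}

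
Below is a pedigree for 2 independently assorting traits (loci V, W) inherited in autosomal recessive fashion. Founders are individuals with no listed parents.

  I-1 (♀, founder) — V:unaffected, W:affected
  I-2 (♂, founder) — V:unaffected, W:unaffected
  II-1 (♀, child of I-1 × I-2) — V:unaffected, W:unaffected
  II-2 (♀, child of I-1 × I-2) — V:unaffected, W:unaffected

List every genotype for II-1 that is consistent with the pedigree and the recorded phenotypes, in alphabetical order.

II-1 ∈ {VV Ww, Vv Ww}

V/I-1 un ·: VV|Vv
V/I-2 un ·: VV|Vv
V/II-1 un I-1×I-2: VV|Vv
V/II-2 un I-1×I-2: VV|Vv
⇒ V over [I-1,I-2,II-1,II-2]: 13 consistent
W/I-1 aff ·: ww
W/I-2 un ·: WW|Ww
W/II-1 un I-1×I-2: Ww
W/II-2 un I-1×I-2: Ww
⇒ W over [I-1,I-2,II-1,II-2]: 2 consistent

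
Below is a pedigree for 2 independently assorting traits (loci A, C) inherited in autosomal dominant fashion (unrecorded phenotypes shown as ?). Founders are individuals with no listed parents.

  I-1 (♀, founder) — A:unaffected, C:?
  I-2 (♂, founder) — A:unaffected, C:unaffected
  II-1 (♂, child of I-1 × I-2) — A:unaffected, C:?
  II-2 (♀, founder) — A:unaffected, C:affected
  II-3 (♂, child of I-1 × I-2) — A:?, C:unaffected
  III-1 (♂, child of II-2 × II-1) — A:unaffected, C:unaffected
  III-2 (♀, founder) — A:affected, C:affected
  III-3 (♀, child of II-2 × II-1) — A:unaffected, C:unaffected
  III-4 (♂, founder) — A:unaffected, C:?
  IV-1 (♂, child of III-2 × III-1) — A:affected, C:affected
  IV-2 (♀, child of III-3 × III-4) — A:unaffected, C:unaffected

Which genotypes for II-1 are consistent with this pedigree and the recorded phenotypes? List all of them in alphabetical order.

II-1 ∈ {aa Cc, aa cc}

A/I-1 un ·: aa
A/I-2 un ·: aa
A/II-1 un I-1×I-2: aa
A/II-2 un ·: aa
A/II-3 ? I-1×I-2: aa
A/III-1 un II-2×II-1: aa
A/III-2 aff ·: Aa|AA
A/III-3 un II-2×II-1: aa
A/III-4 un ·: aa
A/IV-1 aff III-2×III-1: Aa
A/IV-2 un III-3×III-4: aa
⇒ A over [I-1,I-2,II-1,II-2,II-3,III-1,III-2,III-3,III-4,IV-1,IV-2]: 2 consistent
C/I-1 ? ·: cc|Cc
C/I-2 un ·: cc
C/II-1 ? I-1×I-2: cc|Cc
C/II-2 aff ·: Cc
C/II-3 un I-1×I-2: cc
C/III-1 un II-2×II-1: cc
C/III-2 aff ·: Cc|CC
C/III-3 un II-2×II-1: cc
C/III-4 ? ·: cc|Cc
C/IV-1 aff III-2×III-1: Cc
C/IV-2 un III-3×III-4: cc
⇒ C over [I-1,I-2,II-1,II-2,II-3,III-1,III-2,III-3,III-4,IV-1,IV-2]: 12 consistent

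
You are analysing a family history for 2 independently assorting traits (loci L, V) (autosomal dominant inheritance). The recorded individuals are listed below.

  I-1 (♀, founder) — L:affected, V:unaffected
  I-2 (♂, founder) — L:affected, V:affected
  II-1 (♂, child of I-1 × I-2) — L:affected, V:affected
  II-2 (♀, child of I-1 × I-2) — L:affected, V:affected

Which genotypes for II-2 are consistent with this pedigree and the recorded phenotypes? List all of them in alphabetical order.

L/I-1 aff ·: Ll|LL
L/I-2 aff ·: Ll|LL
L/II-1 aff I-1×I-2: Ll|LL
L/II-2 aff I-1×I-2: Ll|LL
⇒ L over [I-1,I-2,II-1,II-2]: 13 consistent
V/I-1 un ·: vv
V/I-2 aff ·: Vv|VV
V/II-1 aff I-1×I-2: Vv
V/II-2 aff I-1×I-2: Vv
⇒ V over [I-1,I-2,II-1,II-2]: 2 consistent

II-2 ∈ {LL Vv, Ll Vv}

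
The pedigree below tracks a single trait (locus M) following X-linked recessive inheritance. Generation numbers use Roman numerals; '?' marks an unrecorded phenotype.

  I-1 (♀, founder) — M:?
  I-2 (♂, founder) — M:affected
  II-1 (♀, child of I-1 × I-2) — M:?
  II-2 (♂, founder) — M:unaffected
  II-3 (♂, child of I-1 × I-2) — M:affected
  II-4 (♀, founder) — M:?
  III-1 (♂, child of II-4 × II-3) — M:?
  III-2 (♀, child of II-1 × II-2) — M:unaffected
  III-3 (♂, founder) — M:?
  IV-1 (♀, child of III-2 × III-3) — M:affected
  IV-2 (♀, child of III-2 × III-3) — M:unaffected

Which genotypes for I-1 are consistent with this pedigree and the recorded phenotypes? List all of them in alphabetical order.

M/I-1 ? ·: X^MX^m|X^mX^m
M/I-2 aff ·: X^mY
M/II-1 ? I-1×I-2: X^MX^m|X^mX^m
M/II-2 un ·: X^MY
M/II-3 aff I-1×I-2: X^mY
M/II-4 ? ·: X^MX^M|X^MX^m|X^mX^m
M/III-1 ? II-4×II-3: X^MY|X^mY
M/III-2 un II-1×II-2: X^MX^m
M/III-3 ? ·: X^mY
M/IV-1 aff III-2×III-3: X^mX^m
M/IV-2 un III-2×III-3: X^MX^m
⇒ M over [I-1,I-2,II-1,II-2,II-3,II-4,III-1,III-2,III-3,IV-1,IV-2]: 12 consistent

I-1 ∈ {X^MX^m, X^mX^m}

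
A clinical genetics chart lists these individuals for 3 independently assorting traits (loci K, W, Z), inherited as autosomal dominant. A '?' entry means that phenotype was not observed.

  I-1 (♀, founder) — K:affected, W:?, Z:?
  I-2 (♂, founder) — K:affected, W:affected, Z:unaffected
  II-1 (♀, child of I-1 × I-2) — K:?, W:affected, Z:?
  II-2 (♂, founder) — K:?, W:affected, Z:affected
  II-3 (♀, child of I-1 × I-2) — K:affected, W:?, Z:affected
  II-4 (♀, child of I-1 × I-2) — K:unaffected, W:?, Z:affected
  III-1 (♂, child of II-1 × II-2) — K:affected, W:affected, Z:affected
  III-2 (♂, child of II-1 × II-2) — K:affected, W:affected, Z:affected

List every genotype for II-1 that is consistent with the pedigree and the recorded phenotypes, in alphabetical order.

K/I-1 aff ·: Kk
K/I-2 aff ·: Kk
K/II-1 ? I-1×I-2: kk|Kk|KK
K/II-2 ? ·: kk|Kk|KK
K/II-3 aff I-1×I-2: Kk|KK
K/II-4 un I-1×I-2: kk
K/III-1 aff II-1×II-2: Kk|KK
K/III-2 aff II-1×II-2: Kk|KK
⇒ K over [I-1,I-2,II-1,II-2,II-3,II-4,III-1,III-2]: 34 consistent
W/I-1 ? ·: ww|Ww|WW
W/I-2 aff ·: Ww|WW
W/II-1 aff I-1×I-2: Ww|WW
W/II-2 aff ·: Ww|WW
W/II-3 ? I-1×I-2: ww|Ww|WW
W/II-4 ? I-1×I-2: ww|Ww|WW
W/III-1 aff II-1×II-2: Ww|WW
W/III-2 aff II-1×II-2: Ww|WW
⇒ W over [I-1,I-2,II-1,II-2,II-3,II-4,III-1,III-2]: 266 consistent
Z/I-1 ? ·: Zz|ZZ
Z/I-2 un ·: zz
Z/II-1 ? I-1×I-2: zz|Zz
Z/II-2 aff ·: Zz|ZZ
Z/II-3 aff I-1×I-2: Zz
Z/II-4 aff I-1×I-2: Zz
Z/III-1 aff II-1×II-2: Zz|ZZ
Z/III-2 aff II-1×II-2: Zz|ZZ
⇒ Z over [I-1,I-2,II-1,II-2,II-3,II-4,III-1,III-2]: 18 consistent

II-1 ∈ {KK WW Zz, KK WW zz, KK Ww Zz, KK Ww zz, Kk WW Zz, Kk WW zz, Kk Ww Zz, Kk Ww zz, kk WW Zz, kk WW zz, kk Ww Zz, kk Ww zz}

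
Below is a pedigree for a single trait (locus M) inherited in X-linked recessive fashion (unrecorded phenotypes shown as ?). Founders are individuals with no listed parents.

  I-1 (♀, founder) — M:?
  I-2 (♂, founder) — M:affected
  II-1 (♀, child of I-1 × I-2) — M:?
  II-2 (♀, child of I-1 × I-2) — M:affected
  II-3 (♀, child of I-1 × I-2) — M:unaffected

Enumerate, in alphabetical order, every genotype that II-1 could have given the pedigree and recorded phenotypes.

M/I-1 ? ·: X^MX^m
M/I-2 aff ·: X^mY
M/II-1 ? I-1×I-2: X^MX^m|X^mX^m
M/II-2 aff I-1×I-2: X^mX^m
M/II-3 un I-1×I-2: X^MX^m
⇒ M over [I-1,I-2,II-1,II-2,II-3]: 2 consistent

II-1 ∈ {X^MX^m, X^mX^m}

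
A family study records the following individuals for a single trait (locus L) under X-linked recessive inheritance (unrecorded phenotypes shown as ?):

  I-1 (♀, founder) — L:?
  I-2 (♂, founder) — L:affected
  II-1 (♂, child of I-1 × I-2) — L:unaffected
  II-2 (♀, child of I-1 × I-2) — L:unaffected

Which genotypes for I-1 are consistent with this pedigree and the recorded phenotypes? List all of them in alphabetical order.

I-1 ∈ {X^LX^L, X^LX^l}

L/I-1 ? ·: X^LX^L|X^LX^l
L/I-2 aff ·: X^lY
L/II-1 un I-1×I-2: X^LY
L/II-2 un I-1×I-2: X^LX^l
⇒ L over [I-1,I-2,II-1,II-2]: 2 consistent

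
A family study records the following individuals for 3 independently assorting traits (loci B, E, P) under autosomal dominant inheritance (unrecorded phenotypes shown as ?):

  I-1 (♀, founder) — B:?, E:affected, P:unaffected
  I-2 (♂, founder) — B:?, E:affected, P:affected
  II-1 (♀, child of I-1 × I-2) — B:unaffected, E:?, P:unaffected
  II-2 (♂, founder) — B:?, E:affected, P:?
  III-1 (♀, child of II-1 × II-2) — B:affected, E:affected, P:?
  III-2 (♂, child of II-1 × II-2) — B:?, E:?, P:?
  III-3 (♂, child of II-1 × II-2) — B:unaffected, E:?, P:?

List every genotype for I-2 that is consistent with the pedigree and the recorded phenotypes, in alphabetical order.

I-2 ∈ {Bb EE Pp, Bb Ee Pp, bb EE Pp, bb Ee Pp}

B/I-1 ? ·: bb|Bb
B/I-2 ? ·: bb|Bb
B/II-1 un I-1×I-2: bb
B/II-2 ? ·: Bb
B/III-1 aff II-1×II-2: Bb
B/III-2 ? II-1×II-2: bb|Bb
B/III-3 un II-1×II-2: bb
⇒ B over [I-1,I-2,II-1,II-2,III-1,III-2,III-3]: 8 consistent
E/I-1 aff ·: Ee|EE
E/I-2 aff ·: Ee|EE
E/II-1 ? I-1×I-2: ee|Ee|EE
E/II-2 aff ·: Ee|EE
E/III-1 aff II-1×II-2: Ee|EE
E/III-2 ? II-1×II-2: ee|Ee|EE
E/III-3 ? II-1×II-2: ee|Ee|EE
⇒ E over [I-1,I-2,II-1,II-2,III-1,III-2,III-3]: 119 consistent
P/I-1 un ·: pp
P/I-2 aff ·: Pp
P/II-1 un I-1×I-2: pp
P/II-2 ? ·: pp|Pp|PP
P/III-1 ? II-1×II-2: pp|Pp
P/III-2 ? II-1×II-2: pp|Pp
P/III-3 ? II-1×II-2: pp|Pp
⇒ P over [I-1,I-2,II-1,II-2,III-1,III-2,III-3]: 10 consistent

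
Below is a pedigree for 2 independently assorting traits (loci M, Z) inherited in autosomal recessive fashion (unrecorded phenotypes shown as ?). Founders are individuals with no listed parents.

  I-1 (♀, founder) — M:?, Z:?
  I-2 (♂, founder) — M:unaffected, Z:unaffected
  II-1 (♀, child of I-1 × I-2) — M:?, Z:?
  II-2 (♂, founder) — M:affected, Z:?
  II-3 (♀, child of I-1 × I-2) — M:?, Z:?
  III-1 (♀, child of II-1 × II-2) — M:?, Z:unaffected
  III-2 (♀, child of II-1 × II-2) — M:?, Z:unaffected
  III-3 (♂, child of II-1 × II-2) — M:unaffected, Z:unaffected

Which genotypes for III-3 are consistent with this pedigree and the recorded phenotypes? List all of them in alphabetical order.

M/I-1 ? ·: MM|Mm|mm
M/I-2 un ·: MM|Mm
M/II-1 ? I-1×I-2: MM|Mm
M/II-2 aff ·: mm
M/II-3 ? I-1×I-2: MM|Mm|mm
M/III-1 ? II-1×II-2: Mm|mm
M/III-2 ? II-1×II-2: Mm|mm
M/III-3 un II-1×II-2: Mm
⇒ M over [I-1,I-2,II-1,II-2,II-3,III-1,III-2,III-3]: 48 consistent
Z/I-1 ? ·: ZZ|Zz|zz
Z/I-2 un ·: ZZ|Zz
Z/II-1 ? I-1×I-2: ZZ|Zz|zz
Z/II-2 ? ·: ZZ|Zz|zz
Z/II-3 ? I-1×I-2: ZZ|Zz|zz
Z/III-1 un II-1×II-2: ZZ|Zz
Z/III-2 un II-1×II-2: ZZ|Zz
Z/III-3 un II-1×II-2: ZZ|Zz
⇒ Z over [I-1,I-2,II-1,II-2,II-3,III-1,III-2,III-3]: 260 consistent

III-3 ∈ {Mm ZZ, Mm Zz}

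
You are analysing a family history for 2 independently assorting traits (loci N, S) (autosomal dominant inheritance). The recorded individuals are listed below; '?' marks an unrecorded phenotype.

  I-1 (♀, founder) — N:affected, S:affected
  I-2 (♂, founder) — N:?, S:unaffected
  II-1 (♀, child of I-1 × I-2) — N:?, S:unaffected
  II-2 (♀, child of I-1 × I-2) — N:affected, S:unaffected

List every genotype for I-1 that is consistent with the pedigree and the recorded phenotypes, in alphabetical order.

N/I-1 aff ·: Nn|NN
N/I-2 ? ·: nn|Nn|NN
N/II-1 ? I-1×I-2: nn|Nn|NN
N/II-2 aff I-1×I-2: Nn|NN
⇒ N over [I-1,I-2,II-1,II-2]: 18 consistent
S/I-1 aff ·: Ss
S/I-2 un ·: ss
S/II-1 un I-1×I-2: ss
S/II-2 un I-1×I-2: ss
⇒ S over [I-1,I-2,II-1,II-2]: 1 consistent

I-1 ∈ {NN Ss, Nn Ss}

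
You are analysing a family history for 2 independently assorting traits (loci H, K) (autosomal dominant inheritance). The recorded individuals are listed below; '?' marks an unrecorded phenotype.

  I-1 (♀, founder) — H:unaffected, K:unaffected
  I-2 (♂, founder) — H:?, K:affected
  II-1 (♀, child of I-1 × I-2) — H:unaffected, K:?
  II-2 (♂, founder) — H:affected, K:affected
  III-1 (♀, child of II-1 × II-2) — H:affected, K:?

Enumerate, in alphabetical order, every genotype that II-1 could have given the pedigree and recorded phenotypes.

H/I-1 un ·: hh
H/I-2 ? ·: hh|Hh
H/II-1 un I-1×I-2: hh
H/II-2 aff ·: Hh|HH
H/III-1 aff II-1×II-2: Hh
⇒ H over [I-1,I-2,II-1,II-2,III-1]: 4 consistent
K/I-1 un ·: kk
K/I-2 aff ·: Kk|KK
K/II-1 ? I-1×I-2: kk|Kk
K/II-2 aff ·: Kk|KK
K/III-1 ? II-1×II-2: kk|Kk|KK
⇒ K over [I-1,I-2,II-1,II-2,III-1]: 13 consistent

II-1 ∈ {hh Kk, hh kk}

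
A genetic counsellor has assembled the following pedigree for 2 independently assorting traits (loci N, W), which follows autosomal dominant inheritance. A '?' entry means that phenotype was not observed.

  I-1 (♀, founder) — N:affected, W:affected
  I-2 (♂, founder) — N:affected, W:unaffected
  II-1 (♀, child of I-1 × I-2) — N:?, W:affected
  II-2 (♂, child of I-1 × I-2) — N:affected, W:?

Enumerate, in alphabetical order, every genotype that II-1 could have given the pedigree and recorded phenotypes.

N/I-1 aff ·: Nn|NN
N/I-2 aff ·: Nn|NN
N/II-1 ? I-1×I-2: nn|Nn|NN
N/II-2 aff I-1×I-2: Nn|NN
⇒ N over [I-1,I-2,II-1,II-2]: 15 consistent
W/I-1 aff ·: Ww|WW
W/I-2 un ·: ww
W/II-1 aff I-1×I-2: Ww
W/II-2 ? I-1×I-2: ww|Ww
⇒ W over [I-1,I-2,II-1,II-2]: 3 consistent

II-1 ∈ {NN Ww, Nn Ww, nn Ww}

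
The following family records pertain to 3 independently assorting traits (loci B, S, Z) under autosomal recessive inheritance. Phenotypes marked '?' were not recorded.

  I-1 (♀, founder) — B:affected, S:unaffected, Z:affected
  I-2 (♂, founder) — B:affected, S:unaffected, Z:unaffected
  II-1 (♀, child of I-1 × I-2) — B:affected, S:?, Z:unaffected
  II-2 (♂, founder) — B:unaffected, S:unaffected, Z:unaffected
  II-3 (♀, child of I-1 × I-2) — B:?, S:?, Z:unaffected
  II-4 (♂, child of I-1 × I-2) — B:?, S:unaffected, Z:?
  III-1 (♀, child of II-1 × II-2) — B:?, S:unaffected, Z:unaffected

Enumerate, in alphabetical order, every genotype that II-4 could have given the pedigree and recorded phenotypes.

II-4 ∈ {bb SS Zz, bb SS zz, bb Ss Zz, bb Ss zz}

B/I-1 aff ·: bb
B/I-2 aff ·: bb
B/II-1 aff I-1×I-2: bb
B/II-2 un ·: BB|Bb
B/II-3 ? I-1×I-2: bb
B/II-4 ? I-1×I-2: bb
B/III-1 ? II-1×II-2: Bb|bb
⇒ B over [I-1,I-2,II-1,II-2,II-3,II-4,III-1]: 3 consistent
S/I-1 un ·: SS|Ss
S/I-2 un ·: SS|Ss
S/II-1 ? I-1×I-2: SS|Ss|ss
S/II-2 un ·: SS|Ss
S/II-3 ? I-1×I-2: SS|Ss|ss
S/II-4 un I-1×I-2: SS|Ss
S/III-1 un II-1×II-2: SS|Ss
⇒ S over [I-1,I-2,II-1,II-2,II-3,II-4,III-1]: 113 consistent
Z/I-1 aff ·: zz
Z/I-2 un ·: ZZ|Zz
Z/II-1 un I-1×I-2: Zz
Z/II-2 un ·: ZZ|Zz
Z/II-3 un I-1×I-2: Zz
Z/II-4 ? I-1×I-2: Zz|zz
Z/III-1 un II-1×II-2: ZZ|Zz
⇒ Z over [I-1,I-2,II-1,II-2,II-3,II-4,III-1]: 12 consistent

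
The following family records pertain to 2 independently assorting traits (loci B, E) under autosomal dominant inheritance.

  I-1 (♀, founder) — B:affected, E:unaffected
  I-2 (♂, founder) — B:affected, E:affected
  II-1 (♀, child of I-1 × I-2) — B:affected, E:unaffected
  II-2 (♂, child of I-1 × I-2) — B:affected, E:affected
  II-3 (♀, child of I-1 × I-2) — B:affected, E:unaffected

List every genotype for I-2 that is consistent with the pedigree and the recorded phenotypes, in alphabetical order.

B/I-1 aff ·: Bb|BB
B/I-2 aff ·: Bb|BB
B/II-1 aff I-1×I-2: Bb|BB
B/II-2 aff I-1×I-2: Bb|BB
B/II-3 aff I-1×I-2: Bb|BB
⇒ B over [I-1,I-2,II-1,II-2,II-3]: 25 consistent
E/I-1 un ·: ee
E/I-2 aff ·: Ee
E/II-1 un I-1×I-2: ee
E/II-2 aff I-1×I-2: Ee
E/II-3 un I-1×I-2: ee
⇒ E over [I-1,I-2,II-1,II-2,II-3]: 1 consistent

I-2 ∈ {BB Ee, Bb Ee}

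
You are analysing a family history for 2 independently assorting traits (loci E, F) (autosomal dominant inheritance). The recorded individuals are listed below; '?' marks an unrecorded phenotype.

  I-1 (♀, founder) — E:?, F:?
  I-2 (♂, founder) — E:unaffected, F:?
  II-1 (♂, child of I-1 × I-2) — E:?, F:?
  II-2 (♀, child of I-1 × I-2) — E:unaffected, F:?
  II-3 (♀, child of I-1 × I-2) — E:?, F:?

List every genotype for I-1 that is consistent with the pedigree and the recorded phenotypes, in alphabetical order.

E/I-1 ? ·: ee|Ee
E/I-2 un ·: ee
E/II-1 ? I-1×I-2: ee|Ee
E/II-2 un I-1×I-2: ee
E/II-3 ? I-1×I-2: ee|Ee
⇒ E over [I-1,I-2,II-1,II-2,II-3]: 5 consistent
F/I-1 ? ·: ff|Ff|FF
F/I-2 ? ·: ff|Ff|FF
F/II-1 ? I-1×I-2: ff|Ff|FF
F/II-2 ? I-1×I-2: ff|Ff|FF
F/II-3 ? I-1×I-2: ff|Ff|FF
⇒ F over [I-1,I-2,II-1,II-2,II-3]: 63 consistent

I-1 ∈ {Ee FF, Ee Ff, Ee ff, ee FF, ee Ff, ee ff}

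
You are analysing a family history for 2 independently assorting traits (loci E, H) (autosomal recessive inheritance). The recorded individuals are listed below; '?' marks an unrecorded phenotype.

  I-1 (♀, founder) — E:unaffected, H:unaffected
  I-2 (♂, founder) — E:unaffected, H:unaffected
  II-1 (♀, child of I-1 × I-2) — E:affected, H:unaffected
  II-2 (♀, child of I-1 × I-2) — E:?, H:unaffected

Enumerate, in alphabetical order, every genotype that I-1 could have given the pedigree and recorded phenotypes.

E/I-1 un ·: Ee
E/I-2 un ·: Ee
E/II-1 aff I-1×I-2: ee
E/II-2 ? I-1×I-2: EE|Ee|ee
⇒ E over [I-1,I-2,II-1,II-2]: 3 consistent
H/I-1 un ·: HH|Hh
H/I-2 un ·: HH|Hh
H/II-1 un I-1×I-2: HH|Hh
H/II-2 un I-1×I-2: HH|Hh
⇒ H over [I-1,I-2,II-1,II-2]: 13 consistent

I-1 ∈ {Ee HH, Ee Hh}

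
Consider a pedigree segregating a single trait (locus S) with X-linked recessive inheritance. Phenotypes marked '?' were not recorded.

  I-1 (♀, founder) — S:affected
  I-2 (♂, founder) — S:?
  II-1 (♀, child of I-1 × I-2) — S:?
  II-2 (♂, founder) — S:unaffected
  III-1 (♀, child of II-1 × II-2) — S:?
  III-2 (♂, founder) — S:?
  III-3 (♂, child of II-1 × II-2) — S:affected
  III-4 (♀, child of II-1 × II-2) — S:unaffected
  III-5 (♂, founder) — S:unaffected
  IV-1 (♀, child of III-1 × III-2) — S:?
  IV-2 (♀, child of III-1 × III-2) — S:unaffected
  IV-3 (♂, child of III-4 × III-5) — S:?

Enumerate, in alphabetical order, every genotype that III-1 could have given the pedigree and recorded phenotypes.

S/I-1 aff ·: X^sX^s
S/I-2 ? ·: X^SY|X^sY
S/II-1 ? I-1×I-2: X^SX^s|X^sX^s
S/II-2 un ·: X^SY
S/III-1 ? II-1×II-2: X^SX^S|X^SX^s
S/III-2 ? ·: X^SY|X^sY
S/III-3 aff II-1×II-2: X^sY
S/III-4 un II-1×II-2: X^SX^S|X^SX^s
S/III-5 un ·: X^SY
S/IV-1 ? III-1×III-2: X^SX^S|X^SX^s|X^sX^s
S/IV-2 un III-1×III-2: X^SX^S|X^SX^s
S/IV-3 ? III-4×III-5: X^SY|X^sY
⇒ S over [I-1,I-2,II-1,II-2,III-1,III-2,III-3,III-4,III-5,IV-1,IV-2,IV-3]: 36 consistent

III-1 ∈ {X^SX^S, X^SX^s}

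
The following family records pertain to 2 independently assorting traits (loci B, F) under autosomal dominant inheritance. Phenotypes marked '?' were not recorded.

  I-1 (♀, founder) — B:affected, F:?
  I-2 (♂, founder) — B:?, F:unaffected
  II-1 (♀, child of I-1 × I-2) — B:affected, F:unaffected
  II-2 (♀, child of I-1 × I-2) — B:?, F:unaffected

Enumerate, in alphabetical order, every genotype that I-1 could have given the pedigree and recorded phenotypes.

B/I-1 aff ·: Bb|BB
B/I-2 ? ·: bb|Bb|BB
B/II-1 aff I-1×I-2: Bb|BB
B/II-2 ? I-1×I-2: bb|Bb|BB
⇒ B over [I-1,I-2,II-1,II-2]: 18 consistent
F/I-1 ? ·: ff|Ff
F/I-2 un ·: ff
F/II-1 un I-1×I-2: ff
F/II-2 un I-1×I-2: ff
⇒ F over [I-1,I-2,II-1,II-2]: 2 consistent

I-1 ∈ {BB Ff, BB ff, Bb Ff, Bb ff}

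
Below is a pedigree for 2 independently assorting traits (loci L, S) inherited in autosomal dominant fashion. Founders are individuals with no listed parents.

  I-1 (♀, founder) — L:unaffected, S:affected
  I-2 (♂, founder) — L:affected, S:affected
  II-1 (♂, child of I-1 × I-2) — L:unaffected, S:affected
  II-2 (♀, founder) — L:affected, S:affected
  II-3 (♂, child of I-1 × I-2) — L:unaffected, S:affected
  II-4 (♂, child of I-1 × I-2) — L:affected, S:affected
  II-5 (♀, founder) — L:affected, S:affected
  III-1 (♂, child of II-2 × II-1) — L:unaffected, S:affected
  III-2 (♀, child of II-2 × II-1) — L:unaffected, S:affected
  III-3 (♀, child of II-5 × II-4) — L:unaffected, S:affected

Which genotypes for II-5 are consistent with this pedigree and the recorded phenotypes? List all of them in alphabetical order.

L/I-1 un ·: ll
L/I-2 aff ·: Ll
L/II-1 un I-1×I-2: ll
L/II-2 aff ·: Ll
L/II-3 un I-1×I-2: ll
L/II-4 aff I-1×I-2: Ll
L/II-5 aff ·: Ll
L/III-1 un II-2×II-1: ll
L/III-2 un II-2×II-1: ll
L/III-3 un II-5×II-4: ll
⇒ L over [I-1,I-2,II-1,II-2,II-3,II-4,II-5,III-1,III-2,III-3]: 1 consistent
S/I-1 aff ·: Ss|SS
S/I-2 aff ·: Ss|SS
S/II-1 aff I-1×I-2: Ss|SS
S/II-2 aff ·: Ss|SS
S/II-3 aff I-1×I-2: Ss|SS
S/II-4 aff I-1×I-2: Ss|SS
S/II-5 aff ·: Ss|SS
S/III-1 aff II-2×II-1: Ss|SS
S/III-2 aff II-2×II-1: Ss|SS
S/III-3 aff II-5×II-4: Ss|SS
⇒ S over [I-1,I-2,II-1,II-2,II-3,II-4,II-5,III-1,III-2,III-3]: 561 consistent

II-5 ∈ {Ll SS, Ll Ss}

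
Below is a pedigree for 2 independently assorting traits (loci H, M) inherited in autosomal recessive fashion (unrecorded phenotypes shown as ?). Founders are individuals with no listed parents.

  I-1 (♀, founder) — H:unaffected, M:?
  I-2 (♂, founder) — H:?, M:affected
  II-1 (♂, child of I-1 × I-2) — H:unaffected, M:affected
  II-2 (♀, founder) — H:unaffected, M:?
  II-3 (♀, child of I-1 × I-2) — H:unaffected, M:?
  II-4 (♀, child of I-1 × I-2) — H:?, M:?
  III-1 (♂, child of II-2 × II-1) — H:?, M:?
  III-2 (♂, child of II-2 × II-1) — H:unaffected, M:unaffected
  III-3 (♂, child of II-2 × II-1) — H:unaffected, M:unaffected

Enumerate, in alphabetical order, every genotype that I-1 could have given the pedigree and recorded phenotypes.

H/I-1 un ·: HH|Hh
H/I-2 ? ·: HH|Hh|hh
H/II-1 un I-1×I-2: HH|Hh
H/II-2 un ·: HH|Hh
H/II-3 un I-1×I-2: HH|Hh
H/II-4 ? I-1×I-2: HH|Hh|hh
H/III-1 ? II-2×II-1: HH|Hh|hh
H/III-2 un II-2×II-1: HH|Hh
H/III-3 un II-2×II-1: HH|Hh
⇒ H over [I-1,I-2,II-1,II-2,II-3,II-4,III-1,III-2,III-3]: 475 consistent
M/I-1 ? ·: Mm|mm
M/I-2 aff ·: mm
M/II-1 aff I-1×I-2: mm
M/II-2 ? ·: MM|Mm
M/II-3 ? I-1×I-2: Mm|mm
M/II-4 ? I-1×I-2: Mm|mm
M/III-1 ? II-2×II-1: Mm|mm
M/III-2 un II-2×II-1: Mm
M/III-3 un II-2×II-1: Mm
⇒ M over [I-1,I-2,II-1,II-2,II-3,II-4,III-1,III-2,III-3]: 15 consistent

I-1 ∈ {HH Mm, HH mm, Hh Mm, Hh mm}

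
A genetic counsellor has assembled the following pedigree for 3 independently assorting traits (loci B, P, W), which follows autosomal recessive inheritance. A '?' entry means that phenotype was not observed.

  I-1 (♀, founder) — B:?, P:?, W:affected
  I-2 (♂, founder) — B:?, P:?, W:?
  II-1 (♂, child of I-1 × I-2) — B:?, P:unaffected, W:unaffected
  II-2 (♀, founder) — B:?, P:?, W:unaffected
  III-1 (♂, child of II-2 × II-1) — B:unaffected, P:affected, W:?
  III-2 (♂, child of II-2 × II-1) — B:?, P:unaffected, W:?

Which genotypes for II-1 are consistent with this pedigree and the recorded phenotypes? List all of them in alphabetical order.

II-1 ∈ {BB Pp Ww, Bb Pp Ww, bb Pp Ww}

B/I-1 ? ·: BB|Bb|bb
B/I-2 ? ·: BB|Bb|bb
B/II-1 ? I-1×I-2: BB|Bb|bb
B/II-2 ? ·: BB|Bb|bb
B/III-1 un II-2×II-1: BB|Bb
B/III-2 ? II-2×II-1: BB|Bb|bb
⇒ B over [I-1,I-2,II-1,II-2,III-1,III-2]: 120 consistent
P/I-1 ? ·: PP|Pp|pp
P/I-2 ? ·: PP|Pp|pp
P/II-1 un I-1×I-2: Pp
P/II-2 ? ·: Pp|pp
P/III-1 aff II-2×II-1: pp
P/III-2 un II-2×II-1: PP|Pp
⇒ P over [I-1,I-2,II-1,II-2,III-1,III-2]: 21 consistent
W/I-1 aff ·: ww
W/I-2 ? ·: WW|Ww
W/II-1 un I-1×I-2: Ww
W/II-2 un ·: WW|Ww
W/III-1 ? II-2×II-1: WW|Ww|ww
W/III-2 ? II-2×II-1: WW|Ww|ww
⇒ W over [I-1,I-2,II-1,II-2,III-1,III-2]: 26 consistent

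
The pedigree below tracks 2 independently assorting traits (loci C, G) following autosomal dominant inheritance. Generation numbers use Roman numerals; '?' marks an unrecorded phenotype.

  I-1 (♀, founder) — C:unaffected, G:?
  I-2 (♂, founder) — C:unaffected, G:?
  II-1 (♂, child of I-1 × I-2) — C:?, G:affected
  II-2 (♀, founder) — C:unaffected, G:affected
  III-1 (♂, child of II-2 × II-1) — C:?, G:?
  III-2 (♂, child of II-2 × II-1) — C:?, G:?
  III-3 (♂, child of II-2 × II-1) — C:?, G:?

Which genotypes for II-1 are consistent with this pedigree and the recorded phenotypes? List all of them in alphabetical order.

C/I-1 un ·: cc
C/I-2 un ·: cc
C/II-1 ? I-1×I-2: cc
C/II-2 un ·: cc
C/III-1 ? II-2×II-1: cc
C/III-2 ? II-2×II-1: cc
C/III-3 ? II-2×II-1: cc
⇒ C over [I-1,I-2,II-1,II-2,III-1,III-2,III-3]: 1 consistent
G/I-1 ? ·: gg|Gg|GG
G/I-2 ? ·: gg|Gg|GG
G/II-1 aff I-1×I-2: Gg|GG
G/II-2 aff ·: Gg|GG
G/III-1 ? II-2×II-1: gg|Gg|GG
G/III-2 ? II-2×II-1: gg|Gg|GG
G/III-3 ? II-2×II-1: gg|Gg|GG
⇒ G over [I-1,I-2,II-1,II-2,III-1,III-2,III-3]: 281 consistent

II-1 ∈ {cc GG, cc Gg}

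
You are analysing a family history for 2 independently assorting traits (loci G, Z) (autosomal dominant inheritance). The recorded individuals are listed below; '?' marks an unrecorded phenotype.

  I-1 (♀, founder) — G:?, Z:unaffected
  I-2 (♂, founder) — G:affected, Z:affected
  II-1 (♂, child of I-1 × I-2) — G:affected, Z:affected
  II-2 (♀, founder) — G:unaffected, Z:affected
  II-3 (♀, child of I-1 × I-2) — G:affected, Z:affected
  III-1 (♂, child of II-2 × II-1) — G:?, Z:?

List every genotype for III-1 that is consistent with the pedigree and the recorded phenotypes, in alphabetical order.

G/I-1 ? ·: gg|Gg|GG
G/I-2 aff ·: Gg|GG
G/II-1 aff I-1×I-2: Gg|GG
G/II-2 un ·: gg
G/II-3 aff I-1×I-2: Gg|GG
G/III-1 ? II-2×II-1: gg|Gg
⇒ G over [I-1,I-2,II-1,II-2,II-3,III-1]: 23 consistent
Z/I-1 un ·: zz
Z/I-2 aff ·: Zz|ZZ
Z/II-1 aff I-1×I-2: Zz
Z/II-2 aff ·: Zz|ZZ
Z/II-3 aff I-1×I-2: Zz
Z/III-1 ? II-2×II-1: zz|Zz|ZZ
⇒ Z over [I-1,I-2,II-1,II-2,II-3,III-1]: 10 consistent

III-1 ∈ {Gg ZZ, Gg Zz, Gg zz, gg ZZ, gg Zz, gg zz}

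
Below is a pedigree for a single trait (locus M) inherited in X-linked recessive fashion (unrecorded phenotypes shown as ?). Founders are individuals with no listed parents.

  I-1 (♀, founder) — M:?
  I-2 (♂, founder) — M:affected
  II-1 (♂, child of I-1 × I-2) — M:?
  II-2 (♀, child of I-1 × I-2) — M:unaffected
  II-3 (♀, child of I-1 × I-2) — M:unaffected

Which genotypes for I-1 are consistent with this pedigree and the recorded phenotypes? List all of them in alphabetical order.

M/I-1 ? ·: X^MX^M|X^MX^m
M/I-2 aff ·: X^mY
M/II-1 ? I-1×I-2: X^MY|X^mY
M/II-2 un I-1×I-2: X^MX^m
M/II-3 un I-1×I-2: X^MX^m
⇒ M over [I-1,I-2,II-1,II-2,II-3]: 3 consistent

I-1 ∈ {X^MX^M, X^MX^m}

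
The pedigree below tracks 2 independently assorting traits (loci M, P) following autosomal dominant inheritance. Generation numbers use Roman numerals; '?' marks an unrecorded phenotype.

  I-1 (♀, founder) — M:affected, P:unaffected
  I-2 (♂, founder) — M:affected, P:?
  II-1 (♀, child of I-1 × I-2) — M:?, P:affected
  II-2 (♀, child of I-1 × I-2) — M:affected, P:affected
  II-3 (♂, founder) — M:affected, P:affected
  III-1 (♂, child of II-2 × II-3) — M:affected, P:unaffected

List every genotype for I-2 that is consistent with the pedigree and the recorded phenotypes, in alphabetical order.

I-2 ∈ {MM PP, MM Pp, Mm PP, Mm Pp}

M/I-1 aff ·: Mm|MM
M/I-2 aff ·: Mm|MM
M/II-1 ? I-1×I-2: mm|Mm|MM
M/II-2 aff I-1×I-2: Mm|MM
M/II-3 aff ·: Mm|MM
M/III-1 aff II-2×II-3: Mm|MM
⇒ M over [I-1,I-2,II-1,II-2,II-3,III-1]: 52 consistent
P/I-1 un ·: pp
P/I-2 ? ·: Pp|PP
P/II-1 aff I-1×I-2: Pp
P/II-2 aff I-1×I-2: Pp
P/II-3 aff ·: Pp
P/III-1 un II-2×II-3: pp
⇒ P over [I-1,I-2,II-1,II-2,II-3,III-1]: 2 consistent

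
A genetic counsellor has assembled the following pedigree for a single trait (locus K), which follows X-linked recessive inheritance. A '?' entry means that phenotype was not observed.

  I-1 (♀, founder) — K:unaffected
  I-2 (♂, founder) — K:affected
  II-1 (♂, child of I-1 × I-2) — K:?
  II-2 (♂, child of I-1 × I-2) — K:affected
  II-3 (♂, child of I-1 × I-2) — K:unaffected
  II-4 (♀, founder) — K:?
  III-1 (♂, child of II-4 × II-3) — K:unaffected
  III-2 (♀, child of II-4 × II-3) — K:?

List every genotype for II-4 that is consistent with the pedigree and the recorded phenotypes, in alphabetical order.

K/I-1 un ·: X^KX^k
K/I-2 aff ·: X^kY
K/II-1 ? I-1×I-2: X^KY|X^kY
K/II-2 aff I-1×I-2: X^kY
K/II-3 un I-1×I-2: X^KY
K/II-4 ? ·: X^KX^K|X^KX^k
K/III-1 un II-4×II-3: X^KY
K/III-2 ? II-4×II-3: X^KX^K|X^KX^k
⇒ K over [I-1,I-2,II-1,II-2,II-3,II-4,III-1,III-2]: 6 consistent

II-4 ∈ {X^KX^K, X^KX^k}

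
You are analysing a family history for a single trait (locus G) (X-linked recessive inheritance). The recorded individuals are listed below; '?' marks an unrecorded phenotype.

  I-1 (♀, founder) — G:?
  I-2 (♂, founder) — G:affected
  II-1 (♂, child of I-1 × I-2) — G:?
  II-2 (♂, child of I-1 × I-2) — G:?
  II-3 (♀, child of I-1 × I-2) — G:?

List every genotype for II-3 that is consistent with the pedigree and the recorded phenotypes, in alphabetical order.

II-3 ∈ {X^GX^g, X^gX^g}

G/I-1 ? ·: X^GX^G|X^GX^g|X^gX^g
G/I-2 aff ·: X^gY
G/II-1 ? I-1×I-2: X^GY|X^gY
G/II-2 ? I-1×I-2: X^GY|X^gY
G/II-3 ? I-1×I-2: X^GX^g|X^gX^g
⇒ G over [I-1,I-2,II-1,II-2,II-3]: 10 consistent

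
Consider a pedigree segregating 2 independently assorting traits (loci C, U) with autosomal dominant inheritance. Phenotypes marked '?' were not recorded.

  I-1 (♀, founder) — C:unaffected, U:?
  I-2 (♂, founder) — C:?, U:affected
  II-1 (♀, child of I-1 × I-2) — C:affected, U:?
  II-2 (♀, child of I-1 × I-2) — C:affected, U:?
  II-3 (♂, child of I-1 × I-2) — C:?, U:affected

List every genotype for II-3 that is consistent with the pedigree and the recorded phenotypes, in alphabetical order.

II-3 ∈ {Cc UU, Cc Uu, cc UU, cc Uu}

C/I-1 un ·: cc
C/I-2 ? ·: Cc|CC
C/II-1 aff I-1×I-2: Cc
C/II-2 aff I-1×I-2: Cc
C/II-3 ? I-1×I-2: cc|Cc
⇒ C over [I-1,I-2,II-1,II-2,II-3]: 3 consistent
U/I-1 ? ·: uu|Uu|UU
U/I-2 aff ·: Uu|UU
U/II-1 ? I-1×I-2: uu|Uu|UU
U/II-2 ? I-1×I-2: uu|Uu|UU
U/II-3 aff I-1×I-2: Uu|UU
⇒ U over [I-1,I-2,II-1,II-2,II-3]: 40 consistent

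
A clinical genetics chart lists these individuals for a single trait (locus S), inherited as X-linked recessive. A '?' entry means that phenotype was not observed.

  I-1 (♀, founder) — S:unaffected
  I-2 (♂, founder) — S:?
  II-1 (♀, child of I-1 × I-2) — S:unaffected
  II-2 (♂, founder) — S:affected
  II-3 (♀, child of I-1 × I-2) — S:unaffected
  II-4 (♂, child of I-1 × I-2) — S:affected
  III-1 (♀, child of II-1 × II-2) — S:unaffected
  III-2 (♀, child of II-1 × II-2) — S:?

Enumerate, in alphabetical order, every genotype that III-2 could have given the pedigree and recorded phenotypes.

S/I-1 un ·: X^SX^s
S/I-2 ? ·: X^SY|X^sY
S/II-1 un I-1×I-2: X^SX^S|X^SX^s
S/II-2 aff ·: X^sY
S/II-3 un I-1×I-2: X^SX^S|X^SX^s
S/II-4 aff I-1×I-2: X^sY
S/III-1 un II-1×II-2: X^SX^s
S/III-2 ? II-1×II-2: X^SX^s|X^sX^s
⇒ S over [I-1,I-2,II-1,II-2,II-3,II-4,III-1,III-2]: 8 consistent

III-2 ∈ {X^SX^s, X^sX^s}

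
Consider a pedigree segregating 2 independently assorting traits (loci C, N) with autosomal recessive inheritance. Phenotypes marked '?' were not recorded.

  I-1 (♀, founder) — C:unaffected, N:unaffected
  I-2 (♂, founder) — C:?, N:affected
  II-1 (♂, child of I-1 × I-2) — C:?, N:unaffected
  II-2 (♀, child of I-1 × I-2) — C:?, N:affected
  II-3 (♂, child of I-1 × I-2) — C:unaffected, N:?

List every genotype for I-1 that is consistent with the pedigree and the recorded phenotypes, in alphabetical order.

C/I-1 un ·: CC|Cc
C/I-2 ? ·: CC|Cc|cc
C/II-1 ? I-1×I-2: CC|Cc|cc
C/II-2 ? I-1×I-2: CC|Cc|cc
C/II-3 un I-1×I-2: CC|Cc
⇒ C over [I-1,I-2,II-1,II-2,II-3]: 40 consistent
N/I-1 un ·: Nn
N/I-2 aff ·: nn
N/II-1 un I-1×I-2: Nn
N/II-2 aff I-1×I-2: nn
N/II-3 ? I-1×I-2: Nn|nn
⇒ N over [I-1,I-2,II-1,II-2,II-3]: 2 consistent

I-1 ∈ {CC Nn, Cc Nn}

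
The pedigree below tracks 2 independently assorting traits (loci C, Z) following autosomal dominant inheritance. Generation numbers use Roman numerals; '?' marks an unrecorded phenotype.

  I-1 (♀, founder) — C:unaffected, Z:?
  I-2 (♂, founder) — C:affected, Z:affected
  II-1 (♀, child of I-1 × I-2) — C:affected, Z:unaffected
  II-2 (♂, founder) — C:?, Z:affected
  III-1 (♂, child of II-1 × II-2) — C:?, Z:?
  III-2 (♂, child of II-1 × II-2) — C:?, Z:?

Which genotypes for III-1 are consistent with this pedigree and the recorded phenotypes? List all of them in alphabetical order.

C/I-1 un ·: cc
C/I-2 aff ·: Cc|CC
C/II-1 aff I-1×I-2: Cc
C/II-2 ? ·: cc|Cc|CC
C/III-1 ? II-1×II-2: cc|Cc|CC
C/III-2 ? II-1×II-2: cc|Cc|CC
⇒ C over [I-1,I-2,II-1,II-2,III-1,III-2]: 34 consistent
Z/I-1 ? ·: zz|Zz
Z/I-2 aff ·: Zz
Z/II-1 un I-1×I-2: zz
Z/II-2 aff ·: Zz|ZZ
Z/III-1 ? II-1×II-2: zz|Zz
Z/III-2 ? II-1×II-2: zz|Zz
⇒ Z over [I-1,I-2,II-1,II-2,III-1,III-2]: 10 consistent

III-1 ∈ {CC Zz, CC zz, Cc Zz, Cc zz, cc Zz, cc zz}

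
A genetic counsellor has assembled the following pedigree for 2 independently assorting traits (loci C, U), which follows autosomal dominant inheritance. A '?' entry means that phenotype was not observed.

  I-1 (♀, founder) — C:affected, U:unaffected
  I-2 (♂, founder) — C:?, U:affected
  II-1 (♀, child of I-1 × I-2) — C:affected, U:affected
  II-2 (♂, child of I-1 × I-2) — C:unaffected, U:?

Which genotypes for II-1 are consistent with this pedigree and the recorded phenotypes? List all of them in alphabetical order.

C/I-1 aff ·: Cc
C/I-2 ? ·: cc|Cc
C/II-1 aff I-1×I-2: Cc|CC
C/II-2 un I-1×I-2: cc
⇒ C over [I-1,I-2,II-1,II-2]: 3 consistent
U/I-1 un ·: uu
U/I-2 aff ·: Uu|UU
U/II-1 aff I-1×I-2: Uu
U/II-2 ? I-1×I-2: uu|Uu
⇒ U over [I-1,I-2,II-1,II-2]: 3 consistent

II-1 ∈ {CC Uu, Cc Uu}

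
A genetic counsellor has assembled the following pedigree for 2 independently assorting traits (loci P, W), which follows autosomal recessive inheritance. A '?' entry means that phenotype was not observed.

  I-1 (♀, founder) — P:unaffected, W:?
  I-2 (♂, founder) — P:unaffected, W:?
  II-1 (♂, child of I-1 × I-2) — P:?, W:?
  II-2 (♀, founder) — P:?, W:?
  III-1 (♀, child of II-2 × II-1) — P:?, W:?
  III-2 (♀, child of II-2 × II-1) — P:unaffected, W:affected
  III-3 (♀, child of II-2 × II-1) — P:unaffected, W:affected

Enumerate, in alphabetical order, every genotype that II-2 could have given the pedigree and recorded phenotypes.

II-2 ∈ {PP Ww, PP ww, Pp Ww, Pp ww, pp Ww, pp ww}

P/I-1 un ·: PP|Pp
P/I-2 un ·: PP|Pp
P/II-1 ? I-1×I-2: PP|Pp|pp
P/II-2 ? ·: PP|Pp|pp
P/III-1 ? II-2×II-1: PP|Pp|pp
P/III-2 un II-2×II-1: PP|Pp
P/III-3 un II-2×II-1: PP|Pp
⇒ P over [I-1,I-2,II-1,II-2,III-1,III-2,III-3]: 109 consistent
W/I-1 ? ·: WW|Ww|ww
W/I-2 ? ·: WW|Ww|ww
W/II-1 ? I-1×I-2: Ww|ww
W/II-2 ? ·: Ww|ww
W/III-1 ? II-2×II-1: WW|Ww|ww
W/III-2 aff II-2×II-1: ww
W/III-3 aff II-2×II-1: ww
⇒ W over [I-1,I-2,II-1,II-2,III-1,III-2,III-3]: 47 consistent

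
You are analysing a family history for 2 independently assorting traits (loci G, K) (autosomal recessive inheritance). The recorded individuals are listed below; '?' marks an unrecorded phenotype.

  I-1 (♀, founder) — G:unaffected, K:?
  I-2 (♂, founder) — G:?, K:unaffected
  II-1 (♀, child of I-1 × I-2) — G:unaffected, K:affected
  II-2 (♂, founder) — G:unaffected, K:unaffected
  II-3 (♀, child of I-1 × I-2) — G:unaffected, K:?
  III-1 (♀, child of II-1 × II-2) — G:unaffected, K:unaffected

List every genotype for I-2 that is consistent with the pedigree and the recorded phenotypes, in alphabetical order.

I-2 ∈ {GG Kk, Gg Kk, gg Kk}

G/I-1 un ·: GG|Gg
G/I-2 ? ·: GG|Gg|gg
G/II-1 un I-1×I-2: GG|Gg
G/II-2 un ·: GG|Gg
G/II-3 un I-1×I-2: GG|Gg
G/III-1 un II-1×II-2: GG|Gg
⇒ G over [I-1,I-2,II-1,II-2,II-3,III-1]: 53 consistent
K/I-1 ? ·: Kk|kk
K/I-2 un ·: Kk
K/II-1 aff I-1×I-2: kk
K/II-2 un ·: KK|Kk
K/II-3 ? I-1×I-2: KK|Kk|kk
K/III-1 un II-1×II-2: Kk
⇒ K over [I-1,I-2,II-1,II-2,II-3,III-1]: 10 consistent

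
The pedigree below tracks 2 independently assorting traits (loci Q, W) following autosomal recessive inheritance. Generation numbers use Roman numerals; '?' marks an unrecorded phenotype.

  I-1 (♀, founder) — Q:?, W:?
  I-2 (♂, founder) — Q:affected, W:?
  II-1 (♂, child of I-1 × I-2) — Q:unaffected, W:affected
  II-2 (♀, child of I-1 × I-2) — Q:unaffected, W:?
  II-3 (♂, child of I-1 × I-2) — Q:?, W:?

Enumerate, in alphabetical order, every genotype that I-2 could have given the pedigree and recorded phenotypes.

I-2 ∈ {qq Ww, qq ww}

Q/I-1 ? ·: QQ|Qq
Q/I-2 aff ·: qq
Q/II-1 un I-1×I-2: Qq
Q/II-2 un I-1×I-2: Qq
Q/II-3 ? I-1×I-2: Qq|qq
⇒ Q over [I-1,I-2,II-1,II-2,II-3]: 3 consistent
W/I-1 ? ·: Ww|ww
W/I-2 ? ·: Ww|ww
W/II-1 aff I-1×I-2: ww
W/II-2 ? I-1×I-2: WW|Ww|ww
W/II-3 ? I-1×I-2: WW|Ww|ww
⇒ W over [I-1,I-2,II-1,II-2,II-3]: 18 consistent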